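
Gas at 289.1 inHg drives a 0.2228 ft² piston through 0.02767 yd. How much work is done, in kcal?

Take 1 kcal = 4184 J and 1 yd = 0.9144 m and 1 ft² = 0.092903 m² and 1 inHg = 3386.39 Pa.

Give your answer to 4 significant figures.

289.1 inHg → 979005 Pa
0.2228 ft² → 0.0206988 m²
F = P × A = 979005 × 0.0206988 = 20264.2 N
0.02767 yd → 0.0253014 m
W = F × d = 20264.2 × 0.0253014 = 512.713 J
In kcal: 512.713 / 4184 = 0.122541 kcal

0.1225 kcal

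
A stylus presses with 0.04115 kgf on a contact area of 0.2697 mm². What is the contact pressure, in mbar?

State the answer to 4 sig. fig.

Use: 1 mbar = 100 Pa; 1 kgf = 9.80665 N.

0.04115 kgf × 9.80665 → 0.403544 N
0.2697 mm² × 10⁻⁶ → 2.697×10⁻⁷ m²
P = F / A = 0.403544 N / 2.697×10⁻⁷ m² = 1.49627×10⁶ Pa
1.49627×10⁶ Pa ÷ (100 Pa/mbar) = 14962.7 mbar

1.496×10⁴ mbar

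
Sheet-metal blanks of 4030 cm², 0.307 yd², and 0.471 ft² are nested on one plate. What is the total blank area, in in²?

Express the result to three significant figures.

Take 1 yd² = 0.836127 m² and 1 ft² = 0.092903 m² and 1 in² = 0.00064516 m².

1090 in²

4030 cm² × 0.0001 = 0.403 m²
0.307 yd² × 0.836127 = 0.256691 m²
0.471 ft² × 0.092903 = 0.0437573 m²
Combined: 0.403 + 0.256691 + 0.0437573 = 0.703448 m²
In in²: 0.703448 / 0.00064516 = 1090.35 in²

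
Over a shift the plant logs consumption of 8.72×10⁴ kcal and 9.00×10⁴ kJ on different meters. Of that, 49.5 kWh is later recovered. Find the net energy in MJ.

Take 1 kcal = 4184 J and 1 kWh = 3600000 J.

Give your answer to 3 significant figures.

8.72×10⁴ kcal × 4184 → 3.64845×10⁸ J
9.00×10⁴ kJ × 1000 → 9×10⁷ J
49.5 kWh × 3600000 → 1.782×10⁸ J
Result: 3.64845×10⁸ + 9×10⁷ − 1.782×10⁸ = 2.76645×10⁸ J
In MJ: 2.76645×10⁸ / 1000000 = 276.645 MJ

277 MJ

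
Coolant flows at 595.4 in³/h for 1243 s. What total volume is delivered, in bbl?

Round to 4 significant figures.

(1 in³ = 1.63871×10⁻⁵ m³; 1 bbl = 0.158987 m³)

595.4 in³/h → 2.71024×10⁻⁶ m³/s
V = Q × t = 2.71024×10⁻⁶ × 1243 = 0.00336883 m³
In bbl: 0.00336883 / 0.158987 = 0.0211893 bbl

0.02119 bbl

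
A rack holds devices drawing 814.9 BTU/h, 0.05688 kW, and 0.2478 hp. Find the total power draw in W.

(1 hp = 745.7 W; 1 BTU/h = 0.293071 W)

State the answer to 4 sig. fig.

814.9 BTU/h × 0.293071 → 238.824 W
0.05688 kW × 1000 → 56.88 W
0.2478 hp × 745.7 → 184.784 W
Total: 238.824 + 56.88 + 184.784 = 480.488 W

480.5 W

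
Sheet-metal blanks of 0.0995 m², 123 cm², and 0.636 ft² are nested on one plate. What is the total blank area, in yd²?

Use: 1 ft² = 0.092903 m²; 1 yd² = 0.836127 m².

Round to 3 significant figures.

0.0995 m² (already m²)
123 cm² × 0.0001 → 0.0123 m²
0.636 ft² × 0.092903 → 0.0590863 m²
Total: 0.0995 + 0.0123 + 0.0590863 = 0.170886 m²
In yd²: 0.170886 / 0.836127 = 0.204378 yd²

0.204 yd²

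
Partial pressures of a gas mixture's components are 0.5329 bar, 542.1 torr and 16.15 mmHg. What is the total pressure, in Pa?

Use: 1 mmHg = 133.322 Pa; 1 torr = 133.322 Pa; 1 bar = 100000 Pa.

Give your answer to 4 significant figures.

1.277×10⁵ Pa

0.5329 bar × 100000 = 53290 Pa
542.1 torr × 133.322 = 72273.9 Pa
16.15 mmHg × 133.322 = 2153.15 Pa
Sum: 53290 + 72273.9 + 2153.15 = 127717 Pa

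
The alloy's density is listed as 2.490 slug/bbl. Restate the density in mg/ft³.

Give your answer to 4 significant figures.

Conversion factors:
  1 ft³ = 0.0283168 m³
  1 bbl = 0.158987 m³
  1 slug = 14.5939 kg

6.472×10⁶ mg/ft³

2.490 slug/bbl × 14.5939 kg/slug ÷ 0.158987 m³/bbl = 228.565 kg/m³
228.565 kg/m³ ÷ 10⁻⁶ kg/mg × 0.0283168 m³/ft³ = 6.47223×10⁶ mg/ft³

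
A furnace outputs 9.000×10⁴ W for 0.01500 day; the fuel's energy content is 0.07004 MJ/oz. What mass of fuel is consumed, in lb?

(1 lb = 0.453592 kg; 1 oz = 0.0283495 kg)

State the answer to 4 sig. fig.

104.1 lb

0.01500 day → 1296 s
E = P × t = 90000 × 1296 = 1.1664×10⁸ J
0.07004 MJ/oz → 2.47059×10⁶ J/kg
m = E / e_s = 1.1664×10⁸ / 2.47059×10⁶ = 47.2114 kg
In lb: 47.2114 / 0.453592 = 104.083 lb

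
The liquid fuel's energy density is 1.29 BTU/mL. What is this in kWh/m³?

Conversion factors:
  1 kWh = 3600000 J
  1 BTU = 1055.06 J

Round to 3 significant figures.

378 kWh/m³

1.29 BTU/mL × 1055.06 J/BTU ÷ 10⁻⁶ m³/mL = 1.36103×10⁹ J/m³
1.36103×10⁹ J/m³ ÷ 3600000 J/kWh = 378.064 kWh/m³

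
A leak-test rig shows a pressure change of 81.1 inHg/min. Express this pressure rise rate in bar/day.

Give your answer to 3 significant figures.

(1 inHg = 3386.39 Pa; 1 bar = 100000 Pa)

81.1 inHg/min × 3386.39 Pa/inHg ÷ 60 s/min = 4577.27 Pa/s
4577.27 Pa/s ÷ 100000 Pa/bar × 86400 s/day = 3954.76 bar/day

3950 bar/day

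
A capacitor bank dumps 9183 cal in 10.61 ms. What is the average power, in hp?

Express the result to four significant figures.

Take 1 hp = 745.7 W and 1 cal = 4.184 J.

9183 cal × 4.184 → 38421.7 J
10.61 ms × 0.001 → 0.01061 s
P = E / t = 38421.7 J / 0.01061 s = 3.62127×10⁶ W
3.62127×10⁶ W ÷ (745.7 W/hp) = 4856.2 hp

4856 hp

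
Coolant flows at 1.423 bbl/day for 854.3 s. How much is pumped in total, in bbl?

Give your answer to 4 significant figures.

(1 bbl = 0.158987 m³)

0.01407 bbl

1.423 bbl/day → 2.6185×10⁻⁶ m³/s
V = Q × t = 2.6185×10⁻⁶ × 854.3 = 0.00223698 m³
In bbl: 0.00223698 / 0.158987 = 0.0140702 bbl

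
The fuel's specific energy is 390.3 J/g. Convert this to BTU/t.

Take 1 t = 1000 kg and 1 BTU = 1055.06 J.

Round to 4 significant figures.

3.699×10⁵ BTU/t

390.3 J/g ÷ 0.001 kg/g = 390300 J/kg
390300 J/kg ÷ 1055.06 J/BTU × 1000 kg/t = 369932 BTU/t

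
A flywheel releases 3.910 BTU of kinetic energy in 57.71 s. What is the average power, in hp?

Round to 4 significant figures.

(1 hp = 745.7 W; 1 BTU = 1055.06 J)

0.09586 hp

3.910 BTU × 1055.06 = 4125.28 J
P = E / t = 4125.28 J / 57.71 s = 71.4829 W
71.4829 W ÷ (745.7 W/hp) = 0.0958601 hp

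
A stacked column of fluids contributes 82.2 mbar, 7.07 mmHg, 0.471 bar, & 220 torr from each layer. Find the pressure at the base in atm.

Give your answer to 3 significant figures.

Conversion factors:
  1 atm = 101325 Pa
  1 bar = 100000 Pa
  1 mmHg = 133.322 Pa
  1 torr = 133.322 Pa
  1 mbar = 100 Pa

82.2 mbar × 100 = 8220 Pa
7.07 mmHg × 133.322 = 942.587 Pa
0.471 bar × 100000 = 47100 Pa
220 torr × 133.322 = 29330.8 Pa
Combined: 8220 + 942.587 + 47100 + 29330.8 = 85593.4 Pa
In atm: 85593.4 / 101325 = 0.844741 atm

0.845 atm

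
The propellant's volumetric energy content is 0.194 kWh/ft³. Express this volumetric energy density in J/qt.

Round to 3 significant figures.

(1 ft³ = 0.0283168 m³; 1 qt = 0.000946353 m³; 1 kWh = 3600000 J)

0.194 kWh/ft³ × 3600000 J/kWh ÷ 0.0283168 m³/ft³ = 2.46638×10⁷ J/m³
2.46638×10⁷ J/m³ × 0.000946353 m³/qt = 23340.7 J/qt

2.33×10⁴ J/qt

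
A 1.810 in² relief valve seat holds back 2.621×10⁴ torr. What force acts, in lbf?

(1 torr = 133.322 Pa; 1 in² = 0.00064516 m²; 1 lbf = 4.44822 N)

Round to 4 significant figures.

2.621×10⁴ torr × 133.322 → 3.49437×10⁶ Pa
1.810 in² × 0.00064516 → 0.00116774 m²
F = P × A = 3.49437×10⁶ Pa × 0.00116774 m² = 4080.52 N
4080.52 N ÷ (4.44822 N/lbf) = 917.338 lbf

917.3 lbf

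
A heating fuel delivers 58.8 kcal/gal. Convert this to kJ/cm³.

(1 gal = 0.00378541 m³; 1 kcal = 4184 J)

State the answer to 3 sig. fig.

0.0650 kJ/cm³

58.8 kcal/gal × 4184 J/kcal ÷ 0.00378541 m³/gal = 6.49914×10⁷ J/m³
6.49914×10⁷ J/m³ ÷ 1000 J/kJ × 10⁻⁶ m³/cm³ = 0.0649914 kJ/cm³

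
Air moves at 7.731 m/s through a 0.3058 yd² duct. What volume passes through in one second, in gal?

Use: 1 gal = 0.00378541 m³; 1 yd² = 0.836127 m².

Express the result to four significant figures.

522.2 gal

0.3058 yd² × 0.836127 = 0.255688 m²
V = v × A × t = 7.731 m/s × 0.255688 m² × 1 s = 1.97672 m³
1.97672 m³ ÷ (0.00378541 m³/gal) = 522.194 gal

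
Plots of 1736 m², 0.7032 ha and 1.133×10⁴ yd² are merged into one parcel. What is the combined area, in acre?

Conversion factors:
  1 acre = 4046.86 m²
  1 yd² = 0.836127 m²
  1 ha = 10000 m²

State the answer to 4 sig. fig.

1736 m² (already m²)
0.7032 ha × 10000 = 7032 m²
1.133×10⁴ yd² × 0.836127 = 9473.32 m²
Sum: 1736 + 7032 + 9473.32 = 18241.3 m²
In acre: 18241.3 / 4046.86 = 4.50752 acre

4.508 acre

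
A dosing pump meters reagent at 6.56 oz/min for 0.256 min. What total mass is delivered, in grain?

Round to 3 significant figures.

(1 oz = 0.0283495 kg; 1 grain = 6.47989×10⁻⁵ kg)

6.56 oz/min → 0.00309955 kg/s
0.256 min → 15.36 s
m = ṁ × t = 0.00309955 × 15.36 = 0.0476091 kg
In grain: 0.0476091 / 6.47989×10⁻⁵ = 734.721 grain

735 grain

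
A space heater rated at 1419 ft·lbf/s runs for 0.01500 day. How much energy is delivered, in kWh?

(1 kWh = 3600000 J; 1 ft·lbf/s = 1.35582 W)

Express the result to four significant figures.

0.6926 kWh

1419 ft·lbf/s × 1.35582 = 1923.91 W
0.01500 day × 86400 = 1296 s
E = P × t = 1923.91 W × 1296 s = 2.49339×10⁶ J
2.49339×10⁶ J ÷ (3600000 J/kWh) = 0.692608 kWh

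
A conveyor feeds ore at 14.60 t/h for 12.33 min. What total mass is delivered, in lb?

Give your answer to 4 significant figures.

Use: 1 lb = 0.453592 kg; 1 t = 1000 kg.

14.60 t/h → 4.05556 kg/s
12.33 min → 739.8 s
m = ṁ × t = 4.05556 × 739.8 = 3000.3 kg
In lb: 3000.3 / 0.453592 = 6614.53 lb

6615 lb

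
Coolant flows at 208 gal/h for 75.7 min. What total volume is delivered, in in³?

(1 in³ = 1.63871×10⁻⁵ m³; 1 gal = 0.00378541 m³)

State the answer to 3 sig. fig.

208 gal/h → 2.18713×10⁻⁴ m³/s
75.7 min → 4542 s
V = Q × t = 2.18713×10⁻⁴ × 4542 = 0.993394 m³
In in³: 0.993394 / 1.63871×10⁻⁵ = 60620.5 in³

6.06×10⁴ in³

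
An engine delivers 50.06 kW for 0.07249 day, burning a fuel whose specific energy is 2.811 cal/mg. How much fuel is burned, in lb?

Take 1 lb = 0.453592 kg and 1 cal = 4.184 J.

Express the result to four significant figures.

50.06 kW → 50060 W
0.07249 day → 6263.14 s
E = P × t = 50060 × 6263.14 = 3.13533×10⁸ J
2.811 cal/mg → 1.17612×10⁷ J/kg
m = E / e_s = 3.13533×10⁸ / 1.17612×10⁷ = 26.6582 kg
In lb: 26.6582 / 0.453592 = 58.7713 lb

58.77 lb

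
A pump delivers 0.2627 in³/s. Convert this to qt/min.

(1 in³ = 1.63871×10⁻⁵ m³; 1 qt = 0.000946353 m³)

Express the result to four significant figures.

0.2729 qt/min

0.2627 in³/s × 1.63871×10⁻⁵ m³/in³ = 4.30489×10⁻⁶ m³/s
4.30489×10⁻⁶ m³/s ÷ 0.000946353 m³/qt × 60 s/min = 0.272936 qt/min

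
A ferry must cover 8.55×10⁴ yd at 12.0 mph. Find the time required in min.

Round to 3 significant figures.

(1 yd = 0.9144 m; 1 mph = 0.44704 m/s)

8.55×10⁴ yd × 0.9144 → 78181.2 m
12.0 mph × 0.44704 → 5.36448 m/s
t = d / v = 78181.2 m / 5.36448 m/s = 14573.9 s
14573.9 s ÷ (60 s/min) = 242.898 min

243 min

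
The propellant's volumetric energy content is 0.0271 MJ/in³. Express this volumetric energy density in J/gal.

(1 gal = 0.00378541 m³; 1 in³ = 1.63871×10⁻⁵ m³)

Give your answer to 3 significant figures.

6.26×10⁶ J/gal

0.0271 MJ/in³ × 1000000 J/MJ ÷ 1.63871×10⁻⁵ m³/in³ = 1.65374×10⁹ J/m³
1.65374×10⁹ J/m³ × 0.00378541 m³/gal = 6.26008×10⁶ J/gal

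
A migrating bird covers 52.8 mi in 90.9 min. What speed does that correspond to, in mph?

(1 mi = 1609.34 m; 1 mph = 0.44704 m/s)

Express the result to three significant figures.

34.9 mph

52.8 mi × 1609.34 → 84973.2 m
90.9 min × 60 → 5454 s
v = d / t = 84973.2 m / 5454 s = 15.58 m/s
15.58 m/s ÷ (0.44704 m/s/mph) = 34.8515 mph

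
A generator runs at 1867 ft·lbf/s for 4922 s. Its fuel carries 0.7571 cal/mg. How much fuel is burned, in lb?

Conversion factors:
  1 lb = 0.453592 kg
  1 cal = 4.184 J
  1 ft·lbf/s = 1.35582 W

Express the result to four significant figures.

1867 ft·lbf/s → 2531.32 W
E = P × t = 2531.32 × 4922 = 1.24592×10⁷ J
0.7571 cal/mg → 3.16771×10⁶ J/kg
m = E / e_s = 1.24592×10⁷ / 3.16771×10⁶ = 3.93319 kg
In lb: 3.93319 / 0.453592 = 8.67121 lb

8.671 lb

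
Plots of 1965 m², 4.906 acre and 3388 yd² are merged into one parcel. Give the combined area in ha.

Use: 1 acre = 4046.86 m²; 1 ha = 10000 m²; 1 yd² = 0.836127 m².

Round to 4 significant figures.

2.465 ha

1965 m² (already m²)
4.906 acre × 4046.86 = 19853.9 m²
3388 yd² × 0.836127 = 2832.8 m²
Sum: 1965 + 19853.9 + 2832.8 = 24651.7 m²
In ha: 24651.7 / 10000 = 2.46517 ha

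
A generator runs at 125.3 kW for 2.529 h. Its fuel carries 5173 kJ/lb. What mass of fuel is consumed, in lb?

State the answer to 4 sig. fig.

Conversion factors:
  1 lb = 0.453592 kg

220.5 lb

125.3 kW → 125300 W
2.529 h → 9104.4 s
E = P × t = 125300 × 9104.4 = 1.14078×10⁹ J
5173 kJ/lb → 1.14045×10⁷ J/kg
m = E / e_s = 1.14078×10⁹ / 1.14045×10⁷ = 100.029 kg
In lb: 100.029 / 0.453592 = 220.526 lb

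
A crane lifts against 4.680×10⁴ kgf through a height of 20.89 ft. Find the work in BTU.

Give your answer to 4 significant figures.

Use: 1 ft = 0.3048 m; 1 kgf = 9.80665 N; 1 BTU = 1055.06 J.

4.680×10⁴ kgf × 9.80665 → 458951 N
20.89 ft × 0.3048 → 6.36727 m
W = F × d = 458951 N × 6.36727 m = 2.92226×10⁶ J
2.92226×10⁶ J ÷ (1055.06 J/BTU) = 2769.76 BTU

2770 BTU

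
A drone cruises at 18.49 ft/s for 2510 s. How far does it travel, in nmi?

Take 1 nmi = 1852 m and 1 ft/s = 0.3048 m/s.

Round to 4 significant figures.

18.49 ft/s × 0.3048 → 5.63575 m/s
d = v × t = 5.63575 m/s × 2510 s = 14145.7 m
14145.7 m ÷ (1852 m/nmi) = 7.63807 nmi

7.638 nmi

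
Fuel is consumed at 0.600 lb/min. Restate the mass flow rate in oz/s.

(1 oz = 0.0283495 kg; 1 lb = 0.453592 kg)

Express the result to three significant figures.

0.160 oz/s

0.600 lb/min × 0.453592 kg/lb ÷ 60 s/min = 0.00453592 kg/s
0.00453592 kg/s ÷ 0.0283495 kg/oz = 0.16 oz/s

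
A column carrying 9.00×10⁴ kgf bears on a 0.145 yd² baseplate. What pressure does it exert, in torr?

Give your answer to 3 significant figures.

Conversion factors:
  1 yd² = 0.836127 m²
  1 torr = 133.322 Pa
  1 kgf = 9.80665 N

5.46×10⁴ torr

9.00×10⁴ kgf × 9.80665 → 882598 N
0.145 yd² × 0.836127 → 0.121238 m²
P = F / A = 882598 N / 0.121238 m² = 7.27988×10⁶ Pa
7.27988×10⁶ Pa ÷ (133.322 Pa/torr) = 54603.7 torr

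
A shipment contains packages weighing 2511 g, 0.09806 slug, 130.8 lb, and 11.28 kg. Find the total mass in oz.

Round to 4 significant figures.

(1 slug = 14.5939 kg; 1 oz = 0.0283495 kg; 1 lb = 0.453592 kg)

2511 g × 0.001 = 2.511 kg
0.09806 slug × 14.5939 = 1.43108 kg
130.8 lb × 0.453592 = 59.3298 kg
11.28 kg (already kg)
Combined: 2.511 + 1.43108 + 59.3298 + 11.28 = 74.5519 kg
In oz: 74.5519 / 0.0283495 = 2629.74 oz

2630 oz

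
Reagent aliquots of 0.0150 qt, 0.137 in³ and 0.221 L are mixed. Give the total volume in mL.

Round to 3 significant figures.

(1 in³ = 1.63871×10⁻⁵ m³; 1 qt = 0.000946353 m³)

237 mL

0.0150 qt × 0.000946353 = 1.41953×10⁻⁵ m³
0.137 in³ × 1.63871×10⁻⁵ = 2.24503×10⁻⁶ m³
0.221 L × 0.001 = 2.21×10⁻⁴ m³
Combined: 1.41953×10⁻⁵ + 2.24503×10⁻⁶ + 2.21×10⁻⁴ = 2.3744×10⁻⁴ m³
In mL: 2.3744×10⁻⁴ / 10⁻⁶ = 237.44 mL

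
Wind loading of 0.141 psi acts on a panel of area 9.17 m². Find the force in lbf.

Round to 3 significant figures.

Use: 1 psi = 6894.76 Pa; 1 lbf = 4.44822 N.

0.141 psi × 6894.76 → 972.161 Pa
F = P × A = 972.161 Pa × 9.17 m² = 8914.72 N
8914.72 N ÷ (4.44822 N/lbf) = 2004.11 lbf

2000 lbf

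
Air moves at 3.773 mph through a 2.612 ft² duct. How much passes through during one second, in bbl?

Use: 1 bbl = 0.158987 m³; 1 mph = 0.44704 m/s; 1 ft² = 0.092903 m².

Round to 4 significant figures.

2.574 bbl

3.773 mph × 0.44704 → 1.68668 m/s
2.612 ft² × 0.092903 → 0.242663 m²
V = v × A × t = 1.68668 m/s × 0.242663 m² × 1 s = 0.409295 m³
0.409295 m³ ÷ (0.158987 m³/bbl) = 2.57439 bbl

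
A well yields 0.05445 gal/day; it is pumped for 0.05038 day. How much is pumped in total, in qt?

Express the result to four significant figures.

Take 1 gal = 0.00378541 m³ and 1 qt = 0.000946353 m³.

0.05445 gal/day → 2.3856×10⁻⁹ m³/s
0.05038 day → 4352.83 s
V = Q × t = 2.3856×10⁻⁹ × 4352.83 = 1.03841×10⁻⁵ m³
In qt: 1.03841×10⁻⁵ / 0.000946353 = 0.0109728 qt

0.01097 qt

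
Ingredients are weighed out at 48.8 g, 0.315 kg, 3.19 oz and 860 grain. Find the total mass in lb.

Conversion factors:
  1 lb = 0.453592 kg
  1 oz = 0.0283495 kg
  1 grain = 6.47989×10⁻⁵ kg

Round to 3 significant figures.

48.8 g × 0.001 → 0.0488 kg
0.315 kg (already kg)
3.19 oz × 0.0283495 → 0.0904349 kg
860 grain × 6.47989×10⁻⁵ → 0.0557271 kg
Combined: 0.0488 + 0.315 + 0.0904349 + 0.0557271 = 0.509962 kg
In lb: 0.509962 / 0.453592 = 1.12427 lb

1.12 lb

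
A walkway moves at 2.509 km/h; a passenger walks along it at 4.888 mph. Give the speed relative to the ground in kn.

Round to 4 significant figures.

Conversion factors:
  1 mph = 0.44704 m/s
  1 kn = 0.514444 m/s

2.509 km/h × (1/3.6) = 0.696944 m/s
4.888 mph × 0.44704 = 2.18513 m/s
Total: 0.696944 + 2.18513 = 2.88207 m/s
In kn: 2.88207 / 0.514444 = 5.6023 kn

5.602 kn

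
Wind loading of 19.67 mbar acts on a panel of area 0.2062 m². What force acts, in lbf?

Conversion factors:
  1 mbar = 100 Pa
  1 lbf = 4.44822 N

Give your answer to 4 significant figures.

19.67 mbar × 100 = 1967 Pa
F = P × A = 1967 Pa × 0.2062 m² = 405.595 N
405.595 N ÷ (4.44822 N/lbf) = 91.1814 lbf

91.18 lbf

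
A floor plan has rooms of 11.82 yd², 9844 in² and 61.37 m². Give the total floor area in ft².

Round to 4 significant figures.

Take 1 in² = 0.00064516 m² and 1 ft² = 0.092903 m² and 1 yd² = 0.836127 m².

835.3 ft²

11.82 yd² × 0.836127 = 9.88302 m²
9844 in² × 0.00064516 = 6.35096 m²
61.37 m² (already m²)
Combined: 9.88302 + 6.35096 + 61.37 = 77.604 m²
In ft²: 77.604 / 0.092903 = 835.323 ft²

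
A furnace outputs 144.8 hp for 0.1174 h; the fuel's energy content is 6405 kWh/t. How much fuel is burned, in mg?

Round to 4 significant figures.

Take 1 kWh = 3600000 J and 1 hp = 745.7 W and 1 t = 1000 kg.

144.8 hp → 107977 W
0.1174 h → 422.64 s
E = P × t = 107977 × 422.64 = 4.56354×10⁷ J
6405 kWh/t → 2.3058×10⁷ J/kg
m = E / e_s = 4.56354×10⁷ / 2.3058×10⁷ = 1.97916 kg
In mg: 1.97916 / 10⁻⁶ = 1.97916×10⁶ mg

1.979×10⁶ mg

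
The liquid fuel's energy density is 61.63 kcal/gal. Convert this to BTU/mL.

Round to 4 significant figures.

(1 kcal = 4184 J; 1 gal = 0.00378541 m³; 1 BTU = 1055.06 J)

61.63 kcal/gal × 4184 J/kcal ÷ 0.00378541 m³/gal = 6.81194×10⁷ J/m³
6.81194×10⁷ J/m³ ÷ 1055.06 J/BTU × 10⁻⁶ m³/mL = 0.0645645 BTU/mL

0.06456 BTU/mL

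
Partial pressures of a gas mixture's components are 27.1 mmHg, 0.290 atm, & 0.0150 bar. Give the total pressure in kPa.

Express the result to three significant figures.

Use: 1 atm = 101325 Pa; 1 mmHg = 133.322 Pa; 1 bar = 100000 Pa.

27.1 mmHg × 133.322 → 3613.03 Pa
0.290 atm × 101325 → 29384.2 Pa
0.0150 bar × 100000 → 1500 Pa
Sum: 3613.03 + 29384.2 + 1500 = 34497.2 Pa
In kPa: 34497.2 / 1000 = 34.4972 kPa

34.5 kPa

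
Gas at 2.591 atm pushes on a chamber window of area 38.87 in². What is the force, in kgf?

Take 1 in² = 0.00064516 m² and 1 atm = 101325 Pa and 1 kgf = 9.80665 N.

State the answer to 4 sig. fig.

671.3 kgf

2.591 atm × 101325 → 262533 Pa
38.87 in² × 0.00064516 → 0.0250774 m²
F = P × A = 262533 Pa × 0.0250774 m² = 6583.65 N
6583.65 N ÷ (9.80665 N/kgf) = 671.345 kgf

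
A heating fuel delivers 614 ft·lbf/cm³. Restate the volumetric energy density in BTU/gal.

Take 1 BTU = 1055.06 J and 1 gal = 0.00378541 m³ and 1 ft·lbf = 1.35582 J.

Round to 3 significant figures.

614 ft·lbf/cm³ × 1.35582 J/ft·lbf ÷ 10⁻⁶ m³/cm³ = 8.32473×10⁸ J/m³
8.32473×10⁸ J/m³ ÷ 1055.06 J/BTU × 0.00378541 m³/gal = 2986.8 BTU/gal

2990 BTU/gal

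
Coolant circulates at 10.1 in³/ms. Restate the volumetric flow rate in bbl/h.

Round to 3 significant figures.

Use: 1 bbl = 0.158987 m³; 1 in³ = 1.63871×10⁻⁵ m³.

3750 bbl/h

10.1 in³/ms × 1.63871×10⁻⁵ m³/in³ ÷ 0.001 s/ms = 0.16551 m³/s
0.16551 m³/s ÷ 0.158987 m³/bbl × 3600 s/h = 3747.7 bbl/h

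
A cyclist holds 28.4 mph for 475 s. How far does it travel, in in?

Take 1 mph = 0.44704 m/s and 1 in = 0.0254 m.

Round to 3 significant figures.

28.4 mph × 0.44704 = 12.6959 m/s
d = v × t = 12.6959 m/s × 475 s = 6030.55 m
6030.55 m ÷ (0.0254 m/in) = 237423 in

2.37×10⁵ in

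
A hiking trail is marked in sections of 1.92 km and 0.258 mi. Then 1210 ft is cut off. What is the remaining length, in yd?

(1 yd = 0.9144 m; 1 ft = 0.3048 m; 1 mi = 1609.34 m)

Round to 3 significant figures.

1.92 km × 1000 = 1920 m
0.258 mi × 1609.34 = 415.21 m
1210 ft × 0.3048 = 368.808 m
Sum: 1920 + 415.21 − 368.808 = 1966.4 m
In yd: 1966.4 / 0.9144 = 2150.48 yd

2150 yd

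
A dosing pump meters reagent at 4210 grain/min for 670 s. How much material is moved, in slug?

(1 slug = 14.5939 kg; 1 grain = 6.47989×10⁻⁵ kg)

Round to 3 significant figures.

4210 grain/min → 0.00454672 kg/s
m = ṁ × t = 0.00454672 × 670 = 3.0463 kg
In slug: 3.0463 / 14.5939 = 0.208738 slug

0.209 slug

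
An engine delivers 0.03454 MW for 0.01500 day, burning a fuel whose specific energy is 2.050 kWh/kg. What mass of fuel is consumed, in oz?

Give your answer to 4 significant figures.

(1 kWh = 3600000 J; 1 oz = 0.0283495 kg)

214.0 oz

0.03454 MW → 34540 W
0.01500 day → 1296 s
E = P × t = 34540 × 1296 = 4.47638×10⁷ J
2.050 kWh/kg → 7.38×10⁶ J/kg
m = E / e_s = 4.47638×10⁷ / 7.38×10⁶ = 6.06556 kg
In oz: 6.06556 / 0.0283495 = 213.957 oz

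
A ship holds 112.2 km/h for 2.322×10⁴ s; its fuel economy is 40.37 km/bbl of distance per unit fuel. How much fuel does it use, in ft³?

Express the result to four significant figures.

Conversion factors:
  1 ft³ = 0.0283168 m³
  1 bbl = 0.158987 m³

112.2 km/h → 31.1667 m/s
d = v × t = 31.1667 × 23220 = 723691 m
40.37 km/bbl → 253920 m/m³
V = d / (distance per unit fuel) = 723691 / 253920 = 2.85007 m³
In ft³: 2.85007 / 0.0283168 = 100.649 ft³

100.6 ft³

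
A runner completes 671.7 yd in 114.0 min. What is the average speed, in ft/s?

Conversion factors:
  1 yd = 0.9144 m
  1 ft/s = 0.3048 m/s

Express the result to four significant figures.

0.2946 ft/s

671.7 yd × 0.9144 → 614.202 m
114.0 min × 60 → 6840 s
v = d / t = 614.202 m / 6840 s = 0.0897956 m/s
0.0897956 m/s ÷ (0.3048 m/s/ft/s) = 0.294605 ft/s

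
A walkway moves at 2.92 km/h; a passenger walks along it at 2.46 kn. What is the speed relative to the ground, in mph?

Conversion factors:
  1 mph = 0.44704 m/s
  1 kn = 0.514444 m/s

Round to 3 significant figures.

4.65 mph

2.92 km/h × (1/3.6) → 0.811111 m/s
2.46 kn × 0.514444 → 1.26553 m/s
Combined: 0.811111 + 1.26553 = 2.07664 m/s
In mph: 2.07664 / 0.44704 = 4.64531 mph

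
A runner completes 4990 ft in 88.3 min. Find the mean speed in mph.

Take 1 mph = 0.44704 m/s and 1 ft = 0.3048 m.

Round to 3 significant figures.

4990 ft × 0.3048 = 1520.95 m
88.3 min × 60 = 5298 s
v = d / t = 1520.95 m / 5298 s = 0.28708 m/s
0.28708 m/s ÷ (0.44704 m/s/mph) = 0.64218 mph

0.642 mph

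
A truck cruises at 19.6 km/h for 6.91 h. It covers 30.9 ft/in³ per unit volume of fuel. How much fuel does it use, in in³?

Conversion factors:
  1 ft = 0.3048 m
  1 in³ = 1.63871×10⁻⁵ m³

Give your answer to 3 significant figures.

1.44×10⁴ in³

19.6 km/h → 5.44444 m/s
6.91 h → 24876 s
d = v × t = 5.44444 × 24876 = 135436 m
30.9 ft/in³ → 574740 m/m³
V = d / (distance per unit fuel) = 135436 / 574740 = 0.235647 m³
In in³: 0.235647 / 1.63871×10⁻⁵ = 14380 in³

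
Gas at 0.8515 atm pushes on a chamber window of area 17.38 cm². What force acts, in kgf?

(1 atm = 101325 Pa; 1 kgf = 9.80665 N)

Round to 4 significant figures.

0.8515 atm × 101325 → 86278.2 Pa
17.38 cm² × 0.0001 → 0.001738 m²
F = P × A = 86278.2 Pa × 0.001738 m² = 149.952 N
149.952 N ÷ (9.80665 N/kgf) = 15.2908 kgf

15.29 kgf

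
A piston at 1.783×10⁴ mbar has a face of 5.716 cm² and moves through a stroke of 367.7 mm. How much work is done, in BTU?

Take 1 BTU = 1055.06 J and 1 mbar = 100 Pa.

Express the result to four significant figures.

0.3552 BTU

1.783×10⁴ mbar → 1.783×10⁶ Pa
5.716 cm² → 5.716×10⁻⁴ m²
F = P × A = 1.783×10⁶ × 5.716×10⁻⁴ = 1019.16 N
367.7 mm → 0.3677 m
W = F × d = 1019.16 × 0.3677 = 374.745 J
In BTU: 374.745 / 1055.06 = 0.355188 BTU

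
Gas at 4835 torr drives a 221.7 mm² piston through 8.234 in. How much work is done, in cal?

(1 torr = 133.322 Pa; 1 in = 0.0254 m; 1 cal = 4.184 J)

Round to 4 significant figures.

7.144 cal

4835 torr → 644612 Pa
221.7 mm² → 2.217×10⁻⁴ m²
F = P × A = 644612 × 2.217×10⁻⁴ = 142.91 N
8.234 in → 0.209144 m
W = F × d = 142.91 × 0.209144 = 29.8888 J
In cal: 29.8888 / 4.184 = 7.14359 cal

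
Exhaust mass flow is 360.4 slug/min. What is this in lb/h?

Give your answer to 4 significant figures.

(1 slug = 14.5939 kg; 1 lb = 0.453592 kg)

360.4 slug/min × 14.5939 kg/slug ÷ 60 s/min = 87.6607 kg/s
87.6607 kg/s ÷ 0.453592 kg/lb × 3600 s/h = 695732 lb/h

6.957×10⁵ lb/h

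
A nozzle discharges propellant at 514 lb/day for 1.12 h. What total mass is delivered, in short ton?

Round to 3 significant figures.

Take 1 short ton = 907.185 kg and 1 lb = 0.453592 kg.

514 lb/day → 0.00269845 kg/s
1.12 h → 4032 s
m = ṁ × t = 0.00269845 × 4032 = 10.8802 kg
In short ton: 10.8802 / 907.185 = 0.0119934 short ton

0.0120 short ton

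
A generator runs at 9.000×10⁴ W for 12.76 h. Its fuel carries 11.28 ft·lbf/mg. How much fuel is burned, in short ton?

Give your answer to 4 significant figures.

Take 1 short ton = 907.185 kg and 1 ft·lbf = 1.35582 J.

12.76 h → 45936 s
E = P × t = 90000 × 45936 = 4.13424×10⁹ J
11.28 ft·lbf/mg → 1.52936×10⁷ J/kg
m = E / e_s = 4.13424×10⁹ / 1.52936×10⁷ = 270.325 kg
In short ton: 270.325 / 907.185 = 0.297982 short ton

0.2980 short ton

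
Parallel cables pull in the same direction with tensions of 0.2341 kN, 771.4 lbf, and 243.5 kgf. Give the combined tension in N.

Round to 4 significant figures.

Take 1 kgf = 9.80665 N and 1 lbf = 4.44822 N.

0.2341 kN × 1000 = 234.1 N
771.4 lbf × 4.44822 = 3431.36 N
243.5 kgf × 9.80665 = 2387.92 N
Combined: 234.1 + 3431.36 + 2387.92 = 6053.38 N

6053 N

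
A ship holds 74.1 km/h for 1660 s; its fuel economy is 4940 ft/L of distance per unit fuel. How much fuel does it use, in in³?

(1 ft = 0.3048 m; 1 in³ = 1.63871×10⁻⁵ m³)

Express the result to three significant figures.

74.1 km/h → 20.5833 m/s
d = v × t = 20.5833 × 1660 = 34168.3 m
4940 ft/L → 1.50571×10⁶ m/m³
V = d / (distance per unit fuel) = 34168.3 / 1.50571×10⁶ = 0.0226925 m³
In in³: 0.0226925 / 1.63871×10⁻⁵ = 1384.78 in³

1380 in³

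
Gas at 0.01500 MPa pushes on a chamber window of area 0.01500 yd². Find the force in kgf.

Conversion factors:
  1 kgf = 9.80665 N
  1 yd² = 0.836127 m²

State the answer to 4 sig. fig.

0.01500 MPa × 1000000 = 15000 Pa
0.01500 yd² × 0.836127 = 0.0125419 m²
F = P × A = 15000 Pa × 0.0125419 m² = 188.128 N
188.128 N ÷ (9.80665 N/kgf) = 19.1837 kgf

19.18 kgf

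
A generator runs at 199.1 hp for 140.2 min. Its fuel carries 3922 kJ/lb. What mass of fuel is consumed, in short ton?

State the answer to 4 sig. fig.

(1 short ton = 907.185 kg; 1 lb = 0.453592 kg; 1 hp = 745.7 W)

0.1592 short ton

199.1 hp → 148469 W
140.2 min → 8412 s
E = P × t = 148469 × 8412 = 1.24892×10⁹ J
3922 kJ/lb → 8.64654×10⁶ J/kg
m = E / e_s = 1.24892×10⁹ / 8.64654×10⁶ = 144.442 kg
In short ton: 144.442 / 907.185 = 0.15922 short ton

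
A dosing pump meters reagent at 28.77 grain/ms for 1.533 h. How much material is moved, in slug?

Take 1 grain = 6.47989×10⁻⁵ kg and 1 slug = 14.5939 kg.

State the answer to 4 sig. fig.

28.77 grain/ms → 1.86426 kg/s
1.533 h → 5518.8 s
m = ṁ × t = 1.86426 × 5518.8 = 10288.5 kg
In slug: 10288.5 / 14.5939 = 704.986 slug

705.0 slug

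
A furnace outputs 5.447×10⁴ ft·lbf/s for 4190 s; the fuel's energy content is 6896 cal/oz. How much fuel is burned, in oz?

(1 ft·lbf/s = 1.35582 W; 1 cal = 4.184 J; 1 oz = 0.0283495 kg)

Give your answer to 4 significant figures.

5.447×10⁴ ft·lbf/s → 73851.5 W
E = P × t = 73851.5 × 4190 = 3.09438×10⁸ J
6896 cal/oz → 1.01776×10⁶ J/kg
m = E / e_s = 3.09438×10⁸ / 1.01776×10⁶ = 304.038 kg
In oz: 304.038 / 0.0283495 = 10724.6 oz

1.072×10⁴ oz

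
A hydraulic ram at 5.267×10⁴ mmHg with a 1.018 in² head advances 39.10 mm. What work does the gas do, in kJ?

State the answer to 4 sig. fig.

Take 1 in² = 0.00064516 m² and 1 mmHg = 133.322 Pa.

5.267×10⁴ mmHg → 7.02207×10⁶ Pa
1.018 in² → 6.56773×10⁻⁴ m²
F = P × A = 7.02207×10⁶ × 6.56773×10⁻⁴ = 4611.91 N
39.10 mm → 0.0391 m
W = F × d = 4611.91 × 0.0391 = 180.326 J
In kJ: 180.326 / 1000 = 0.180326 kJ

0.1803 kJ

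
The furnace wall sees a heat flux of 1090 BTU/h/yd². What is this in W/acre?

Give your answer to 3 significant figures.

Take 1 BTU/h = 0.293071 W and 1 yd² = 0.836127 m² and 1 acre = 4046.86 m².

1.55×10⁶ W/acre

1090 BTU/h/yd² × 0.293071 W/BTU/h ÷ 0.836127 m²/yd² = 382.056 W/m²
382.056 W/m² × 4046.86 m²/acre = 1.54613×10⁶ W/acre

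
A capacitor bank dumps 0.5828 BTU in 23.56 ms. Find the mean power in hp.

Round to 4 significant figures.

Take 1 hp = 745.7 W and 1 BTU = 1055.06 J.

0.5828 BTU × 1055.06 = 614.889 J
23.56 ms × 0.001 = 0.02356 s
P = E / t = 614.889 J / 0.02356 s = 26098.9 W
26098.9 W ÷ (745.7 W/hp) = 34.9992 hp

35.00 hp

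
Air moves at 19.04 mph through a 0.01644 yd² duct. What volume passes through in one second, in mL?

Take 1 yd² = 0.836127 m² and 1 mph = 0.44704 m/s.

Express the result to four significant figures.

1.170×10⁵ mL

19.04 mph × 0.44704 → 8.51164 m/s
0.01644 yd² × 0.836127 → 0.0137459 m²
V = v × A × t = 8.51164 m/s × 0.0137459 m² × 1 s = 0.117 m³
0.117 m³ ÷ (10⁻⁶ m³/mL) = 117000 mL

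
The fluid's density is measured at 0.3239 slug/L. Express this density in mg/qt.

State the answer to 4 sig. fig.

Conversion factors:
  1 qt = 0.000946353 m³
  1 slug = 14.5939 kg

0.3239 slug/L × 14.5939 kg/slug ÷ 0.001 m³/L = 4726.96 kg/m³
4726.96 kg/m³ ÷ 10⁻⁶ kg/mg × 0.000946353 m³/qt = 4.47337×10⁶ mg/qt

4.473×10⁶ mg/qt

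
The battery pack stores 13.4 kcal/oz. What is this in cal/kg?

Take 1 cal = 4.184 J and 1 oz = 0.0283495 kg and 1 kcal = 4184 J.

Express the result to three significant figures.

4.73×10⁵ cal/kg

13.4 kcal/oz × 4184 J/kcal ÷ 0.0283495 kg/oz = 1.97766×10⁶ J/kg
1.97766×10⁶ J/kg ÷ 4.184 J/cal = 472672 cal/kg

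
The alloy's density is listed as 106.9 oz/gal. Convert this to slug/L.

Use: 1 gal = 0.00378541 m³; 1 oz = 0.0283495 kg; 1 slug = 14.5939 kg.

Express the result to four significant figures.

106.9 oz/gal × 0.0283495 kg/oz ÷ 0.00378541 m³/gal = 800.59 kg/m³
800.59 kg/m³ ÷ 14.5939 kg/slug × 0.001 m³/L = 0.0548579 slug/L

0.05486 slug/L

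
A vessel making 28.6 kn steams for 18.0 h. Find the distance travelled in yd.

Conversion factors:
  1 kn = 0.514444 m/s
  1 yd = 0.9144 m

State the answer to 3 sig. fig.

28.6 kn × 0.514444 = 14.7131 m/s
18.0 h × 3600 = 64800 s
d = v × t = 14.7131 m/s × 64800 s = 953409 m
953409 m ÷ (0.9144 m/yd) = 1.04266×10⁶ yd

1.04×10⁶ yd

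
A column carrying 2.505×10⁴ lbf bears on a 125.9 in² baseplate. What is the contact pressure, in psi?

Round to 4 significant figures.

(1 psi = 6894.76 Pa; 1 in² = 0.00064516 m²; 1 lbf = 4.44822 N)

2.505×10⁴ lbf × 4.44822 → 111428 N
125.9 in² × 0.00064516 → 0.0812256 m²
P = F / A = 111428 N / 0.0812256 m² = 1.37183×10⁶ Pa
1.37183×10⁶ Pa ÷ (6894.76 Pa/psi) = 198.967 psi

199.0 psi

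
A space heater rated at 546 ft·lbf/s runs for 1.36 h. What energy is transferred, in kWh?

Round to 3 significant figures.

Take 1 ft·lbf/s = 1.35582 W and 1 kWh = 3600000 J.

1.01 kWh

546 ft·lbf/s × 1.35582 = 740.278 W
1.36 h × 3600 = 4896 s
E = P × t = 740.278 W × 4896 s = 3.6244×10⁶ J
3.6244×10⁶ J ÷ (3600000 J/kWh) = 1.00678 kWh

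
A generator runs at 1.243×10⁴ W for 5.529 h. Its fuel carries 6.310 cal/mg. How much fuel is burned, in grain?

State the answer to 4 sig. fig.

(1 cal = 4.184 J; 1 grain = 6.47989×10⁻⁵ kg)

1.446×10⁵ grain

5.529 h → 19904.4 s
E = P × t = 12430 × 19904.4 = 2.47412×10⁸ J
6.310 cal/mg → 2.6401×10⁷ J/kg
m = E / e_s = 2.47412×10⁸ / 2.6401×10⁷ = 9.37131 kg
In grain: 9.37131 / 6.47989×10⁻⁵ = 144621 grain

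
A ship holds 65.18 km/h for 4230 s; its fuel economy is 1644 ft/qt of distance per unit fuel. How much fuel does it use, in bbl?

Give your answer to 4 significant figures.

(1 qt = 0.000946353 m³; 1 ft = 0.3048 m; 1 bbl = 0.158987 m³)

0.9098 bbl

65.18 km/h → 18.1056 m/s
d = v × t = 18.1056 × 4230 = 76586.7 m
1644 ft/qt → 529497 m/m³
V = d / (distance per unit fuel) = 76586.7 / 529497 = 0.14464 m³
In bbl: 0.14464 / 0.158987 = 0.90976 bbl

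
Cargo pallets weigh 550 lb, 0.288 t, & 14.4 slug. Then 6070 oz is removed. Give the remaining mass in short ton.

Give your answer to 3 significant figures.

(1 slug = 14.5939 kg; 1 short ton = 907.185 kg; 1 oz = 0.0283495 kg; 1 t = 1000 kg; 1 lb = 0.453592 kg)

0.634 short ton

550 lb × 0.453592 = 249.476 kg
0.288 t × 1000 = 288 kg
14.4 slug × 14.5939 = 210.152 kg
6070 oz × 0.0283495 = 172.081 kg
Net: 249.476 + 288 + 210.152 − 172.081 = 575.547 kg
In short ton: 575.547 / 907.185 = 0.634432 short ton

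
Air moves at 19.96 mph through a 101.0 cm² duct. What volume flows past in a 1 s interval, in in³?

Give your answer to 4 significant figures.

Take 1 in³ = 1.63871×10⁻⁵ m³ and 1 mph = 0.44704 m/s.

19.96 mph × 0.44704 → 8.92292 m/s
101.0 cm² × 0.0001 → 0.0101 m²
V = v × A × t = 8.92292 m/s × 0.0101 m² × 1 s = 0.0901215 m³
0.0901215 m³ ÷ (1.63871×10⁻⁵ m³/in³) = 5499.54 in³

5500 in³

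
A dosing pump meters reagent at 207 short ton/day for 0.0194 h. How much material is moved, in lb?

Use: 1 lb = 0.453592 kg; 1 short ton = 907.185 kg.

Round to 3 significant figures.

207 short ton/day → 2.17346 kg/s
0.0194 h → 69.84 s
m = ṁ × t = 2.17346 × 69.84 = 151.794 kg
In lb: 151.794 / 0.453592 = 334.649 lb

335 lb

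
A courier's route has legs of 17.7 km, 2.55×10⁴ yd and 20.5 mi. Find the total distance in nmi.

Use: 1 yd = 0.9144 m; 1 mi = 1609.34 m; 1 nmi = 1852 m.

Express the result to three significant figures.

40.0 nmi

17.7 km × 1000 = 17700 m
2.55×10⁴ yd × 0.9144 = 23317.2 m
20.5 mi × 1609.34 = 32991.5 m
Combined: 17700 + 23317.2 + 32991.5 = 74008.7 m
In nmi: 74008.7 / 1852 = 39.9615 nmi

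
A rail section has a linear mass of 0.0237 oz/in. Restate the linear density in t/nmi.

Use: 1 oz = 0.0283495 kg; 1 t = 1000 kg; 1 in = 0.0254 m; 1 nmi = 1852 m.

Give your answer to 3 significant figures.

0.0490 t/nmi

0.0237 oz/in × 0.0283495 kg/oz ÷ 0.0254 m/in = 0.0264521 kg/m
0.0264521 kg/m ÷ 1000 kg/t × 1852 m/nmi = 0.0489893 t/nmi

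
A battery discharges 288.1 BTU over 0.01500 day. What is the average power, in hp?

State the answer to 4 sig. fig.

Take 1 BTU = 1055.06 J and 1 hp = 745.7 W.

288.1 BTU × 1055.06 → 303963 J
0.01500 day × 86400 → 1296 s
P = E / t = 303963 J / 1296 s = 234.539 W
234.539 W ÷ (745.7 W/hp) = 0.314522 hp

0.3145 hp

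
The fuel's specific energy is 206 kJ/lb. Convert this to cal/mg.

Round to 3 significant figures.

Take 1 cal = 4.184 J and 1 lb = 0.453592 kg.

0.109 cal/mg

206 kJ/lb × 1000 J/kJ ÷ 0.453592 kg/lb = 454153 J/kg
454153 J/kg ÷ 4.184 J/cal × 10⁻⁶ kg/mg = 0.108545 cal/mg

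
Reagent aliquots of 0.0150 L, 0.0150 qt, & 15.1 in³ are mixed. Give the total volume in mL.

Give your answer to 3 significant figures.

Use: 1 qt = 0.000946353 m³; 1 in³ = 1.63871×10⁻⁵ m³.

277 mL

0.0150 L × 0.001 = 1.5×10⁻⁵ m³
0.0150 qt × 0.000946353 = 1.41953×10⁻⁵ m³
15.1 in³ × 1.63871×10⁻⁵ = 2.47445×10⁻⁴ m³
Sum: 1.5×10⁻⁵ + 1.41953×10⁻⁵ + 2.47445×10⁻⁴ = 2.7664×10⁻⁴ m³
In mL: 2.7664×10⁻⁴ / 10⁻⁶ = 276.64 mL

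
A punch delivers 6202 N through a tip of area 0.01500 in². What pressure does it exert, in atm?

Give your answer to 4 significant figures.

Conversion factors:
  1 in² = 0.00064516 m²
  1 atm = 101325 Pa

0.01500 in² × 0.00064516 = 9.6774×10⁻⁶ m²
P = F / A = 6202 N / 9.6774×10⁻⁶ m² = 6.40875×10⁸ Pa
6.40875×10⁸ Pa ÷ (101325 Pa/atm) = 6324.94 atm

6325 atm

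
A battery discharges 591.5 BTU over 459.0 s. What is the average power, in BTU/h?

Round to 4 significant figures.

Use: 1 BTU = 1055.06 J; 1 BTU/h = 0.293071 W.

591.5 BTU × 1055.06 = 624068 J
P = E / t = 624068 J / 459 s = 1359.63 W
1359.63 W ÷ (0.293071 W/BTU/h) = 4639.25 BTU/h

4639 BTU/h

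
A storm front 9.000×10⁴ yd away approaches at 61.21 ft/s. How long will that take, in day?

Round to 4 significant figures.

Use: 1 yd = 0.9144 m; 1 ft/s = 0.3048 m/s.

0.05105 day

9.000×10⁴ yd × 0.9144 = 82296 m
61.21 ft/s × 0.3048 = 18.6568 m/s
t = d / v = 82296 m / 18.6568 m/s = 4411.05 s
4411.05 s ÷ (86400 s/day) = 0.0510538 day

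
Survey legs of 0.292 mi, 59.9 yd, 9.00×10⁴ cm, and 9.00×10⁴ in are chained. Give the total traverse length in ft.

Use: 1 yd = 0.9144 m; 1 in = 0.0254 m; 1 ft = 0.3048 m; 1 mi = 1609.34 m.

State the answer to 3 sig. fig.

0.292 mi × 1609.34 → 469.927 m
59.9 yd × 0.9144 → 54.7726 m
9.00×10⁴ cm × 0.01 → 900 m
9.00×10⁴ in × 0.0254 → 2286 m
Combined: 469.927 + 54.7726 + 900 + 2286 = 3710.7 m
In ft: 3710.7 / 0.3048 = 12174.2 ft

1.22×10⁴ ft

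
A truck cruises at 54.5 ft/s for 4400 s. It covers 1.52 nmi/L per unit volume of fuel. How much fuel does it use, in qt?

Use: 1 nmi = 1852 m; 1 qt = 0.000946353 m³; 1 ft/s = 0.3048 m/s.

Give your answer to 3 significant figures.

27.4 qt

54.5 ft/s → 16.6116 m/s
d = v × t = 16.6116 × 4400 = 73091 m
1.52 nmi/L → 2.81504×10⁶ m/m³
V = d / (distance per unit fuel) = 73091 / 2.81504×10⁶ = 0.0259645 m³
In qt: 0.0259645 / 0.000946353 = 27.4364 qt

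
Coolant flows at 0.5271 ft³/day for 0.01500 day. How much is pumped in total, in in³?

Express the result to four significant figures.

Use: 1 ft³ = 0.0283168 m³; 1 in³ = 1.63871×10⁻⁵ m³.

13.66 in³

0.5271 ft³/day → 1.72752×10⁻⁷ m³/s
0.01500 day → 1296 s
V = Q × t = 1.72752×10⁻⁷ × 1296 = 2.23887×10⁻⁴ m³
In in³: 2.23887×10⁻⁴ / 1.63871×10⁻⁵ = 13.6624 in³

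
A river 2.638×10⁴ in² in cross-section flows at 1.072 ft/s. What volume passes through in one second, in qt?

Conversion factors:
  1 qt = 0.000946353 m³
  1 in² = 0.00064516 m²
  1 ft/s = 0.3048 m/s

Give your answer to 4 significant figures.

1.072 ft/s × 0.3048 → 0.326746 m/s
2.638×10⁴ in² × 0.00064516 → 17.0193 m²
V = v × A × t = 0.326746 m/s × 17.0193 m² × 1 s = 5.56099 m³
5.56099 m³ ÷ (0.000946353 m³/qt) = 5876.23 qt

5876 qt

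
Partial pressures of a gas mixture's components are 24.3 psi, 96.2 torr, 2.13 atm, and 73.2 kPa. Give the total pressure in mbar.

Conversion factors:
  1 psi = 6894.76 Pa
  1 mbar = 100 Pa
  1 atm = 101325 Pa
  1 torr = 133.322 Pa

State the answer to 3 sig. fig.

24.3 psi × 6894.76 = 167543 Pa
96.2 torr × 133.322 = 12825.6 Pa
2.13 atm × 101325 = 215822 Pa
73.2 kPa × 1000 = 73200 Pa
Total: 167543 + 12825.6 + 215822 + 73200 = 469391 Pa
In mbar: 469391 / 100 = 4693.91 mbar

4690 mbar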